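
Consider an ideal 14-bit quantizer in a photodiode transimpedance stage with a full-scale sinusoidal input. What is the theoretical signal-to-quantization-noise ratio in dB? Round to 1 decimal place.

86.0 dB

For an ideal N-bit converter with full-scale sine input, SNR = 6.02 N + 1.76 dB. SNR = 6.02 × 14 + 1.76 = 84.28 + 1.76 = 86.04 dB.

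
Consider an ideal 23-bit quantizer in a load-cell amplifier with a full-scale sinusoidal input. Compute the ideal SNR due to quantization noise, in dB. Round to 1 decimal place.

SNR = 6.02·23 + 1.76 = 140.22 dB.

140.2 dB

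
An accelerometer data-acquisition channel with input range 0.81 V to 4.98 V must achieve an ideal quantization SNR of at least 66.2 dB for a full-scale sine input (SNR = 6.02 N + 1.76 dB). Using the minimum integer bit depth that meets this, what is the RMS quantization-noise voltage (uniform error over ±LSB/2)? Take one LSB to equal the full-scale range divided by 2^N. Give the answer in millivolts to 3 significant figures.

0.588 mV

Full-scale range = 4.98 V − (0.81 V) = 4.17 V.
Required N = ⌈(66.2 − 1.76)/6.02⌉ = ⌈10.704⌉ = 11.
One LSB is 4.17 V / 2048 = 2.0361 mV.
σ_q = LSB/√12 = 2.0361 mV/3.4641 = 0.588 mV.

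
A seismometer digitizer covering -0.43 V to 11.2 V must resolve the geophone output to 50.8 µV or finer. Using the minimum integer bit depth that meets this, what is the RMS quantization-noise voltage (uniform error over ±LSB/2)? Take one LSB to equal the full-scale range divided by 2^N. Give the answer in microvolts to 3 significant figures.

12.8 µV

Range = 11.2 − (-0.43) = 11.63 V.
Required number of levels: 11.63/50.8 µV = 228940; smallest N with 2^N ≥ that is 18.
LSB = 11.63 V / 2^18 = 44.365 µV.
σ_q = LSB/√12 = 44.365 µV/3.4641 = 12.8 µV.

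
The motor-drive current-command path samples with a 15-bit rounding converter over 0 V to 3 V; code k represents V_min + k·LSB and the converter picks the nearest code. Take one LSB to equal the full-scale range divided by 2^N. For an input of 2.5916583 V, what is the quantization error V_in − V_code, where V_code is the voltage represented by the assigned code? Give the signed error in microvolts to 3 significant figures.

V_FS = 3 V. LSB = 3 V / 2^15 ≈ 91.55 µV.
(V_in − V_min)/LSB = (2.5916583 − (0)) × 32768/3 = 28307.8197 → nearest code k = 28308.
V_code = V_min + k × range/2^15 = 0 + 28308 × 3/32768 = 2.5916748047 V.
Error = V_in − V_code = 2.5916583 − (2.5916748047) = −16.5 µV.

−16.5 µV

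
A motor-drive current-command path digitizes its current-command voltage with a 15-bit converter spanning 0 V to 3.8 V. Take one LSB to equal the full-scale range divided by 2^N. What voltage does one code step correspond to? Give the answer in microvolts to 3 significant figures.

116 µV

Range is 3.8 V.
2^15 = 32768 levels.
LSB = 3.8 V / 2^15 = 116 µV.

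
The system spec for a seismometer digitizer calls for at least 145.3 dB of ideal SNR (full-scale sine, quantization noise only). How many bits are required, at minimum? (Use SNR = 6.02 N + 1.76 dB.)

Solving 6.02 N ≥ 145.3 − 1.76: N ≥ 23.844. Round up → N = 24.

24 bits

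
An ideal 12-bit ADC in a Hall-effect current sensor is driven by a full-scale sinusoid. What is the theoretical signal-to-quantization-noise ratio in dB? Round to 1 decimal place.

74.0 dB

Ideal quantization SNR: 6.02 × 12 + 1.76 dB = 74.0 dB.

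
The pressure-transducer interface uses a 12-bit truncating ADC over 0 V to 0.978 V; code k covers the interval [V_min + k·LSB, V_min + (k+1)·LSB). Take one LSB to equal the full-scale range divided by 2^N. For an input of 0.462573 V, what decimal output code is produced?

V_FS = 0.978 V. LSB = 0.978 V / 2^12 ≈ 238.8 µV.
code = ⌊(V_in − V_min)/LSB⌋ = ⌊(V_in − V_min) × 2^12 / range⌋
     = ⌊(0.462573 − (0)) × 4096 / 0.978⌋ = ⌊0.462573 × 4096/0.978⌋
     = ⌊1937.320⌋ = 1937.

1937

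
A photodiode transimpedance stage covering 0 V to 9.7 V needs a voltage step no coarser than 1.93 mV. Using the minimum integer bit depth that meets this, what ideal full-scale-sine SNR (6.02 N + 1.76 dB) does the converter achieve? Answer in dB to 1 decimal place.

80.0 dB

Range is 9.7 V.
Required number of levels: 9.7/1.93 mV = 5025.9; smallest N with 2^N ≥ that is 13.
SNR = 6.02 × 13 + 1.76 = 80.02 dB.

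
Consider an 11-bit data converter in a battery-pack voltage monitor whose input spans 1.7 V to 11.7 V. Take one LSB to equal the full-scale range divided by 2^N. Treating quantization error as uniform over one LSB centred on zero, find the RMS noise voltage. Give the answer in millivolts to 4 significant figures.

1.410 mV

Full-scale range = 11.7 V − (1.7 V) = 10 V.
Step size = 10/2048 V = 4.88281 mV.
σ_q = LSB/√12 = 4.88281 mV/3.4641 = 1.410 mV.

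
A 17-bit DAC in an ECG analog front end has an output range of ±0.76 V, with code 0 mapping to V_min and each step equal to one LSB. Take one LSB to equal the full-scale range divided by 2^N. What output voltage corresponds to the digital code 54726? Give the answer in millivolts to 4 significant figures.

Span: 0.76 V − (-0.76 V) = 1.52 V. LSB = 1.52 V / 2^17.
Output = V_min + (54726/131072) × range = -0.76 + 0.417526 × 1.52 V
      = -0.76 + 0.634640 = -0.125360 V.

-125.4 mV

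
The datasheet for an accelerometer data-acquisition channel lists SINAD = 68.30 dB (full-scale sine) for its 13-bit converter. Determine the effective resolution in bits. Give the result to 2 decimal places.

ENOB = (68.30 − 1.76)/6.02 = 11.0532 bits.

11.05 bits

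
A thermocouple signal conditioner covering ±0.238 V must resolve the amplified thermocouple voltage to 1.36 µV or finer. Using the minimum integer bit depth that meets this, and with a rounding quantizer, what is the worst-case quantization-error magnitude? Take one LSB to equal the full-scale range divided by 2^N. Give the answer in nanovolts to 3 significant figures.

The full-scale span is 0.238 − (-0.238) = 0.476 V.
Levels needed ≥ 0.476/1.36 µV = 350000. 2^19 = 524288 suffices, so N_min = 19.
One LSB is 0.476 V / 524288 = 0.90790 µV.
Max error for round-to-nearest is LSB/2 = 454 nV.

454 nV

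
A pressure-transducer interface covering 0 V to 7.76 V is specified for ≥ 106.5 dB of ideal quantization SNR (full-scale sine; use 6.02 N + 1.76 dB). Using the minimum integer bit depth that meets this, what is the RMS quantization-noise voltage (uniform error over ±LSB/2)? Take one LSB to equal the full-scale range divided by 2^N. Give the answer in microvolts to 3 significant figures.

Span = 7.76 V.
6.02 N + 1.76 ≥ 106.5 gives N ≥ 17.399, so the minimum integer is 18.
LSB = 7.76 V ÷ 2^18 = 7.76/262144 V = 29.602 µV.
RMS noise = LSB/√12 = 8.55 µV.

8.55 µV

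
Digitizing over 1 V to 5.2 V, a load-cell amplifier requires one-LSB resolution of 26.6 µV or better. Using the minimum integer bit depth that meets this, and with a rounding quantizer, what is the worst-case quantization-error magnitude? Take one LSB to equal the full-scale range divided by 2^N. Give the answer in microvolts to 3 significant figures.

The full-scale span is 5.2 − (1) = 4.2 V.
Required number of levels: 4.2/26.6 µV = 157890; smallest N with 2^N ≥ that is 18.
One LSB is 4.2 V / 262144 = 16.022 µV.
Half an LSB is 8.01 µV.

8.01 µV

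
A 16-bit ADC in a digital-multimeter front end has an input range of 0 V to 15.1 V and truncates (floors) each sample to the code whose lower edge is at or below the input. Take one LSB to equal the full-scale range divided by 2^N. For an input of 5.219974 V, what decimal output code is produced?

22655

Full-scale range = 15.1 V. LSB = 15.1 V / 2^16 ≈ 230.4 µV.
code = ⌊(V_in − V_min)/LSB⌋ = ⌊(V_in − V_min) × 2^16 / range⌋
     = ⌊(5.219974 − (0)) × 65536 / 15.1⌋ = ⌊5.219974 × 65536/15.1⌋
     = ⌊22655.379⌋ = 22655.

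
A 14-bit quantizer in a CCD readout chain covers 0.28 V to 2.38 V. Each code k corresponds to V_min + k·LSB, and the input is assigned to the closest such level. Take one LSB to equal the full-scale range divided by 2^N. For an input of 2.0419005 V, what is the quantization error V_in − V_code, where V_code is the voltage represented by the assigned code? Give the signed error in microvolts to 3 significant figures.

Span: 2.38 V − (0.28 V) = 2.1 V. LSB = 2.1 V / 2^14 ≈ 128.2 µV.
Position in LSBs: (2.0419005 − (0.28)) × 16384/2.1 = 13746.1799; rounding gives k = 13746.
Reconstructed level: 0.28 + 13746 × 2.1/16384 V = 2.0418774414 V.
Error = V_in − V_code = 2.0419005 − (2.0418774414) = +23.1 µV.

+23.1 µV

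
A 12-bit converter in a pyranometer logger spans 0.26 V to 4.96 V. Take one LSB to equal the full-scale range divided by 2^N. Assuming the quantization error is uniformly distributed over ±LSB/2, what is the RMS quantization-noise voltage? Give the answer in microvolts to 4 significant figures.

The full-scale span is 4.96 − (0.26) = 4.7 V.
LSB = 4.7 V / 2^12 = 1.14746 mV.
For a uniform distribution on [−LSB/2, +LSB/2], V_rms = LSB/√12 = 1.14746 mV/3.4641 = 331.2 µV.

331.2 µV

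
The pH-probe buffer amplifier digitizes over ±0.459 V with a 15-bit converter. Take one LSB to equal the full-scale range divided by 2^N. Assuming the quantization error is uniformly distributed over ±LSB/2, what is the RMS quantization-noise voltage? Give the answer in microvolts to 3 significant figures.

8.09 µV

The full-scale span is 0.459 − (-0.459) = 0.918 V.
LSB = 0.918 V / 2^15 = 28.015 µV.
σ_q = LSB/√12 = 28.015 µV/3.4641 = 8.09 µV.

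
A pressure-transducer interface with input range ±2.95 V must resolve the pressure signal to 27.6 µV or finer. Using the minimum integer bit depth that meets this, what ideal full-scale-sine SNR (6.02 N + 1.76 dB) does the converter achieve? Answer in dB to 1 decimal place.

110.1 dB

The full-scale span is 2.95 − (-2.95) = 5.9 V.
Need 2^N ≥ 5.9 V / 27.6 µV = 213800 → N_min = 18.
Ideal SNR at N = 18: 6.02·18 + 1.76 = 110.1 dB.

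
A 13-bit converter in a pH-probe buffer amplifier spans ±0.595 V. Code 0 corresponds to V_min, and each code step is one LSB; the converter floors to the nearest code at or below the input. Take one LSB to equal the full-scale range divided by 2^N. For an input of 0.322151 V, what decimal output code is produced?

Span: 0.595 V − (-0.595 V) = 1.19 V. LSB = 1.19 V / 2^13 ≈ 145.3 µV.
V_in − V_min = 0.322151 − (-0.595) = 0.917151 V.
Divide by LSB: 0.917151 × 8192/1.19 = 6313.6983.
Truncating gives code 6313.

6313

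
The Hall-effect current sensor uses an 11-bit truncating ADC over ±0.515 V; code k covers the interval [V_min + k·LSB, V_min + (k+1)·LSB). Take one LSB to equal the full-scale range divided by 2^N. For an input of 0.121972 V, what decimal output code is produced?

1266

Range = 0.515 − (-0.515) = 1.03 V. LSB = 1.03 V / 2^11 ≈ 0.5029 mV.
code = ⌊(V_in − V_min)/LSB⌋ = ⌊(V_in − V_min) × 2^11 / range⌋
     = ⌊(0.121972 − (-0.515)) × 2048 / 1.03⌋ = ⌊0.636972 × 2048/1.03⌋
     = ⌊1266.523⌋ = 1266.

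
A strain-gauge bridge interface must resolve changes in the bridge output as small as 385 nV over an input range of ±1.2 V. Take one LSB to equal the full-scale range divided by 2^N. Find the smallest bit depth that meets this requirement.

The full-scale span is 1.2 − (-1.2) = 2.4 V.
Required number of levels: 2.4/385 nV = 6.2338e6; smallest N with 2^N ≥ that is 23.

23 bits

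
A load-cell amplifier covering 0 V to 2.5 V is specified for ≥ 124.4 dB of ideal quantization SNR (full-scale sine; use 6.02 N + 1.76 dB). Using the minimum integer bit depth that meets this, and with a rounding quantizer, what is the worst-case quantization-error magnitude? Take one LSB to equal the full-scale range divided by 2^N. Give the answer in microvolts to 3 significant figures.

0.596 µV

V_FS = 2.5 V.
6.02 N + 1.76 ≥ 124.4 gives N ≥ 20.372, so the minimum integer is 21.
Step size = 2.5/2097152 V = 1.1921 µV.
|e|_max = LSB/2 = 0.596 µV.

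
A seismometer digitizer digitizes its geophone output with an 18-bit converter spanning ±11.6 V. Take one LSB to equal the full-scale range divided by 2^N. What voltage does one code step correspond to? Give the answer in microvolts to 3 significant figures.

Full-scale range = 11.6 V − (-11.6 V) = 23.2 V.
There are 2^18 = 262144 steps.
One LSB is 23.2 V / 262144 = 88.5 µV.

88.5 µV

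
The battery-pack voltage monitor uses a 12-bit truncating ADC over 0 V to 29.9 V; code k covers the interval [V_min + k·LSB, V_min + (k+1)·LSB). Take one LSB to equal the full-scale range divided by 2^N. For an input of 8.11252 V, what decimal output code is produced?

1111

V_FS = 29.9 V. LSB = 29.9 V / 2^12 ≈ 7.300 mV.
V_in − V_min = 8.11252 − (0) = 8.11252 V.
Divide by LSB: 8.11252 × 4096/29.9 = 1111.3338.
Truncating gives code 1111.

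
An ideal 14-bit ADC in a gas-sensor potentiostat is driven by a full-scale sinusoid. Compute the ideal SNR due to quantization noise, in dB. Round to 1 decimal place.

SNR = 6.02·14 + 1.76 = 86.04 dB.

86.0 dB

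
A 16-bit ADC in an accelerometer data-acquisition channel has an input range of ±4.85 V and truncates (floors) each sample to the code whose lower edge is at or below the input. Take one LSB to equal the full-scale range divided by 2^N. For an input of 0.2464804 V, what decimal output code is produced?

The full-scale span is 4.85 − (-4.85) = 9.7 V. LSB = 9.7 V / 2^16 ≈ 148.0 µV.
V_in − V_min = 0.2464804 − (-4.85) = 5.0964804 V.
Divide by LSB: 5.0964804 × 65536/9.7 = 34433.2927.
Truncating gives code 34433.

34433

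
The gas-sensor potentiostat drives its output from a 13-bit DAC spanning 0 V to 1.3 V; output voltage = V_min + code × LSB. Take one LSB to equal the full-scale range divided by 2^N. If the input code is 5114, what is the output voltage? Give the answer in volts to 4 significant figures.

0.8115 V

V_FS = 1.3 V. LSB = 1.3 V / 2^13.
V_out = V_min + code × LSB = 0 V + 5114 × 1.3 V / 8192
      = 0 V + 0.811548 V = 0.811548 V.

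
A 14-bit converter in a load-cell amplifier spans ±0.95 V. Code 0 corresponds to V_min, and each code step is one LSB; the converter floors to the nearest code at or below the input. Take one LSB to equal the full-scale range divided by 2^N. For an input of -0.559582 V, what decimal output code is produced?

3366

Full-scale range = 0.95 V − (-0.95 V) = 1.9 V. LSB = 1.9 V / 2^14 ≈ 116.0 µV.
V_in − V_min = -0.559582 − (-0.95) = 0.390418 V.
Divide by LSB: 0.390418 × 16384/1.9 = 3366.6361.
Truncating gives code 3366.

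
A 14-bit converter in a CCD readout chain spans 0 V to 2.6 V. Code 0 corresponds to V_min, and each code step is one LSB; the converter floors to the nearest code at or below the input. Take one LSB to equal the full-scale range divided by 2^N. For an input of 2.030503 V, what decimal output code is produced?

Full-scale range = 2.6 V. LSB = 2.6 V / 2^14 ≈ 158.7 µV.
(V_in − V_min) × 2^14/range = (2.030503 − (0)) × 16384/2.6 = 12795.293.
Floor → code = 12795.

12795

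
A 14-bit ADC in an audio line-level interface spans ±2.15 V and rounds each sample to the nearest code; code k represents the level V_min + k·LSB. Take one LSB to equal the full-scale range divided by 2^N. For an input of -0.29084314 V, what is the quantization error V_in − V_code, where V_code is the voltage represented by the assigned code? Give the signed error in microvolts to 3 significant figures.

−47.2 µV

The full-scale span is 2.15 − (-2.15) = 4.3 V. LSB = 4.3 V / 2^14 ≈ 262.5 µV.
(V_in − V_min)/LSB = (-0.29084314 − (-2.15)) × 16384/4.3 = 7083.8200 → nearest code k = 7084.
Reconstructed level: -2.15 + 7084 × 4.3/16384 V = -0.29079589844 V.
e = -0.29084314 − (-0.29079589844) = −47.2 µV.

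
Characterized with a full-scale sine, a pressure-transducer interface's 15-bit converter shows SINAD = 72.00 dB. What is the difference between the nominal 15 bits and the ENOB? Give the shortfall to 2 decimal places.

ENOB = (SINAD − 1.76)/6.02 = (72.00 − 1.76)/6.02 = 11.6678 bits.
15 − 11.6678 = 3.33 bits below nominal.

3.33 bits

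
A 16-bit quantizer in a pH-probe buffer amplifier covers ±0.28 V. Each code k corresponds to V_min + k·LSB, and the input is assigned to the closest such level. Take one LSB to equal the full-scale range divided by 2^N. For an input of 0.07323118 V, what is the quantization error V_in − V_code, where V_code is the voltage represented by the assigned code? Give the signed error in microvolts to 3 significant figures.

+1.20 µV

Range = 0.28 − (-0.28) = 0.56 V. LSB = 0.56 V / 2^16 ≈ 8.545 µV.
Position in LSBs: (0.07323118 − (-0.28)) × 65536/0.56 = 41338.1404; rounding gives k = 41338.
Reconstructed level: -0.28 + 41338 × 0.56/65536 V = 0.073229980469 V.
V_in − V_code = 0.07323118 − (0.073229980469) = +1.20 µV.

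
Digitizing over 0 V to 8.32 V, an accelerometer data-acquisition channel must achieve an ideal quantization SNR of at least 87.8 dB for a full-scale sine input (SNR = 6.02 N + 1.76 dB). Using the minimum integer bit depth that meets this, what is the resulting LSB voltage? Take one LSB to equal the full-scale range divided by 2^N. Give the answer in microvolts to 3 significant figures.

254 µV

V_FS = 8.32 V.
Required N = ⌈(87.8 − 1.76)/6.02⌉ = ⌈14.292⌉ = 15.
One LSB is 8.32 V / 32768 = 254 µV.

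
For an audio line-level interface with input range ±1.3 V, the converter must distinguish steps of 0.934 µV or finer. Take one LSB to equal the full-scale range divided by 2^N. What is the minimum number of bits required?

Span: 1.3 V − (-1.3 V) = 2.6 V.
Required number of levels: 2.6/0.934 µV = 2.7837e6; smallest N with 2^N ≥ that is 22.

22 bits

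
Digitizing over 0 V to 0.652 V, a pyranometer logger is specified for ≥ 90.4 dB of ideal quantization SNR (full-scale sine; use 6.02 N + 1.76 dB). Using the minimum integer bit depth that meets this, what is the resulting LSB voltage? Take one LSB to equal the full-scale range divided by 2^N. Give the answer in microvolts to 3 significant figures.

19.9 µV

Span = 0.652 V.
Required N = ⌈(90.4 − 1.76)/6.02⌉ = ⌈14.724⌉ = 15.
LSB = 0.652 V ÷ 2^15 = 0.652/32768 V = 19.9 µV.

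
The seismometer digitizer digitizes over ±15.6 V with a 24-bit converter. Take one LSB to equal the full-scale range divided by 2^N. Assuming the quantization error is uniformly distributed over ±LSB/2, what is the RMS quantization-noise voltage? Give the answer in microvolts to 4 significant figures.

0.5368 µV

Range = 15.6 − (-15.6) = 31.2 V.
Step size = 31.2/16777216 V = 1.85966 µV.
V_rms = LSB/√12 = 1.85966 µV / √12 = 0.5368 µV.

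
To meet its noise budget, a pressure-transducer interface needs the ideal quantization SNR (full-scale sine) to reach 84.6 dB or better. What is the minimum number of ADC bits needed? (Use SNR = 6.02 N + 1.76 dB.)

14 bits

N ≥ (84.6 − 1.76)/6.02 = 13.761 → N_min = 14.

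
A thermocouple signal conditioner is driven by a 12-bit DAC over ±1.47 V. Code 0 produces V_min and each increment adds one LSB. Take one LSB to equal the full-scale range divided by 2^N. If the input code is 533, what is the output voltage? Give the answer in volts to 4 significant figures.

The full-scale span is 1.47 − (-1.47) = 2.94 V. LSB = 2.94 V / 2^12.
V_out = V_min + code × LSB = -1.47 V + 533 × 2.94 V / 4096
      = -1.47 + 0.382573 = -1.08743 V.

-1.087 V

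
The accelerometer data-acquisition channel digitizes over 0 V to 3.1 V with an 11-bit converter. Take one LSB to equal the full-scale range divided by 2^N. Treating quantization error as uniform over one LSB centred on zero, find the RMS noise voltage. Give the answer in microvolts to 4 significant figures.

Range is 3.1 V.
LSB = 3.1 V ÷ 2^11 = 3.1/2048 V = 1.51367 mV.
RMS of a uniform error over width LSB is LSB/√12 = 437.0 µV.

437.0 µV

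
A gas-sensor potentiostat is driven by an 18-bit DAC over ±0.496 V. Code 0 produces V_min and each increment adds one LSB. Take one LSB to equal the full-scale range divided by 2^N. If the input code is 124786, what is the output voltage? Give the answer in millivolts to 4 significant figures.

Span: 0.496 V − (-0.496 V) = 0.992 V. LSB = 0.992 V / 2^18.
V_out = V_min + code × LSB = -0.496 V + 124786 × 0.992 V / 262144
      = -0.496 + 0.472213 = -0.0237874 V.

-23.79 mV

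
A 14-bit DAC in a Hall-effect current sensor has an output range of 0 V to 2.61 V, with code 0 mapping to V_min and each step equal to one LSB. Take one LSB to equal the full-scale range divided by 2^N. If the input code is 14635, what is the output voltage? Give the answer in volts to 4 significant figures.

Full-scale range = 2.61 V. LSB = 2.61 V / 2^14.
Output = V_min + (14635/16384) × range = 0 + 0.893250 × 2.61 V
      = 0 V + 2.33138 V = 2.33138 V.

2.331 V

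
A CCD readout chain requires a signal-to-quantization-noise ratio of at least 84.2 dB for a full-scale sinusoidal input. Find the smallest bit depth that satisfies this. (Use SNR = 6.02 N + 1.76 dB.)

14 bits

N ≥ (84.2 − 1.76)/6.02 = 13.694 → N_min = 14.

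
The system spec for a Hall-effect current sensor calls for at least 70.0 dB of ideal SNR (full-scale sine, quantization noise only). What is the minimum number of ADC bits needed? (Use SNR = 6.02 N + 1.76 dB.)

12 bits

N ≥ (70.0 − 1.76)/6.02 = 11.336 → N_min = 12.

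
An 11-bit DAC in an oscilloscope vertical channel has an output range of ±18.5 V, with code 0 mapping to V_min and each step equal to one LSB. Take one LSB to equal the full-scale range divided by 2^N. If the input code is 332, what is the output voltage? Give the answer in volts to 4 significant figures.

-12.50 V

Full-scale range = 18.5 V − (-18.5 V) = 37 V. LSB = 37 V / 2^11.
V_out = -18.5 + 332 × (37/2048) V
      = -18.5 + 5.99805 = -12.5020 V.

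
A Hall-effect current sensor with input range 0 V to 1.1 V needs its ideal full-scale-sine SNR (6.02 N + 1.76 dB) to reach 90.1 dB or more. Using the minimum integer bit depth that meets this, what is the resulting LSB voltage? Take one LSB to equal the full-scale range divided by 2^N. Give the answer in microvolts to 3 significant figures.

Full-scale range = 1.1 V.
6.02 N + 1.76 ≥ 90.1 gives N ≥ 14.674, so the minimum integer is 15.
Step size = 1.1/32768 V = 33.6 µV.

33.6 µV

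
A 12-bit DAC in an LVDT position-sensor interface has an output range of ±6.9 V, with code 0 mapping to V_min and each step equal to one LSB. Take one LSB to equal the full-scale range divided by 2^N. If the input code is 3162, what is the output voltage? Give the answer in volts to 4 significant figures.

3.753 V

Full-scale range = 6.9 V − (-6.9 V) = 13.8 V. LSB = 13.8 V / 2^12.
Output = V_min + (3162/4096) × range = -6.9 + 0.771973 × 13.8 V
      = -6.9 + 10.6532 = 3.75322 V.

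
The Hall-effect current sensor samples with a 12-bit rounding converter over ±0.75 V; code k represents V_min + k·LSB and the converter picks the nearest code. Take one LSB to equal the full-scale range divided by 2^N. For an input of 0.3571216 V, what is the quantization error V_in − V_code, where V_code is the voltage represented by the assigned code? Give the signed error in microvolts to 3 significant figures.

+65.9 µV

Full-scale range = 0.75 V − (-0.75 V) = 1.5 V. LSB = 1.5 V / 2^12 ≈ 366.2 µV.
(V_in − V_min)/LSB = (0.3571216 − (-0.75)) × 4096/1.5 = 3023.1800 → nearest code k = 3023.
V_code = V_min + k × range/2^12 = -0.75 + 3023 × 1.5/4096 = 0.3570556641 V.
V_in − V_code = 0.3571216 − (0.3570556641) = +65.9 µV.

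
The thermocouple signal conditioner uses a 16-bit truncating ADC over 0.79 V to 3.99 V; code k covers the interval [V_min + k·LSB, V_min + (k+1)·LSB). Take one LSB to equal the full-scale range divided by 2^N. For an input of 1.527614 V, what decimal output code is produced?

15106

Range = 3.99 − (0.79) = 3.2 V. LSB = 3.2 V / 2^16 ≈ 48.83 µV.
V_in − V_min = 1.527614 − (0.79) = 0.737614 V.
Divide by LSB: 0.737614 × 65536/3.2 = 15106.3347.
Truncating gives code 15106.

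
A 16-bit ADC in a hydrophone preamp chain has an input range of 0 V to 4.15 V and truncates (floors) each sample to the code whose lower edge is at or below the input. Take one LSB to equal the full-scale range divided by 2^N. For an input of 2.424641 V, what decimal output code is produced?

38289

Range is 4.15 V. LSB = 4.15 V / 2^16 ≈ 63.32 µV.
code = ⌊(V_in − V_min)/LSB⌋ = ⌊(V_in − V_min) × 2^16 / range⌋
     = ⌊(2.424641 − (0)) × 65536 / 4.15⌋ = ⌊2.424641 × 65536/4.15⌋
     = ⌊38289.463⌋ = 38289.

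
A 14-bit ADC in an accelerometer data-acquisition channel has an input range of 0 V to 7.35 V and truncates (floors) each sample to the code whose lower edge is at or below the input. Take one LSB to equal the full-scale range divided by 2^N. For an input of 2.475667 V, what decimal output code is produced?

5518

Span = 7.35 V. LSB = 7.35 V / 2^14 ≈ 448.6 µV.
(V_in − V_min) × 2^14/range = (2.475667 − (0)) × 16384/7.35 = 5518.548.
Floor → code = 5518.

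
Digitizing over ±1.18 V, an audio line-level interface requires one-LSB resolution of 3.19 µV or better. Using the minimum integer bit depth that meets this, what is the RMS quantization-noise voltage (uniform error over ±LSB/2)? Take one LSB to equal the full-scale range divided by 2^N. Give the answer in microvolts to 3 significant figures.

0.650 µV

Full-scale range = 1.18 V − (-1.18 V) = 2.36 V.
2.36 V / 3.19 µV = 739800. Since 2^19 = 524288 and 2^20 = 1048576, N = 20.
One LSB is 2.36 V / 1048576 = 2.2507 µV.
σ_q = LSB/√12 = 2.2507 µV/3.4641 = 0.650 µV.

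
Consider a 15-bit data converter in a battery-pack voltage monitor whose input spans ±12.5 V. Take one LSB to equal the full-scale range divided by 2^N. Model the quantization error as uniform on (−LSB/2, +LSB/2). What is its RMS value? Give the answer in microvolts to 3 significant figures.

220 µV

Span: 12.5 V − (-12.5 V) = 25 V.
LSB = 25 V / 2^15 = 0.76294 mV.
For a uniform distribution on [−LSB/2, +LSB/2], V_rms = LSB/√12 = 0.76294 mV/3.4641 = 220 µV.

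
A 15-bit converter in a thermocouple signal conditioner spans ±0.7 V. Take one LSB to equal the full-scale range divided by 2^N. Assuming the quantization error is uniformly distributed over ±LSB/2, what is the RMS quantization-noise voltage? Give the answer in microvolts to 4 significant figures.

12.33 µV

Full-scale range = 0.7 V − (-0.7 V) = 1.4 V.
Step size = 1.4/32768 V = 42.7246 µV.
RMS of a uniform error over width LSB is LSB/√12 = 12.33 µV.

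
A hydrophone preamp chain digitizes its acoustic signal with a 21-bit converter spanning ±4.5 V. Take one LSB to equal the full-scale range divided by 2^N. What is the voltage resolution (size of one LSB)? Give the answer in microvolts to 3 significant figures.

Range = 4.5 − (-4.5) = 9 V.
There are 2^21 = 2097152 steps.
LSB = 9 V ÷ 2^21 = 9/2097152 V = 4.29 µV.

4.29 µV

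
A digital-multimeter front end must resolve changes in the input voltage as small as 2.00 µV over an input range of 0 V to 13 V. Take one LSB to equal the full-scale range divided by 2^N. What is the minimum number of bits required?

23 bits

Span = 13 V.
13 V / 2.00 µV = 6.500e6. Since 2^22 = 4194304 and 2^23 = 8388608, N = 23.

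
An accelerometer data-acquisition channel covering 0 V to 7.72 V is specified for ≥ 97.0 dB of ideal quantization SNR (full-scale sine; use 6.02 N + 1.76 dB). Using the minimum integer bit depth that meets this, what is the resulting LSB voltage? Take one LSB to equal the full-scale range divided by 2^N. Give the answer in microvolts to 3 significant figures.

Full-scale range = 7.72 V.
N ≥ (97.0 − 1.76)/6.02 = 15.821 → N_min = 16.
Step size = 7.72/65536 V = 118 µV.

118 µV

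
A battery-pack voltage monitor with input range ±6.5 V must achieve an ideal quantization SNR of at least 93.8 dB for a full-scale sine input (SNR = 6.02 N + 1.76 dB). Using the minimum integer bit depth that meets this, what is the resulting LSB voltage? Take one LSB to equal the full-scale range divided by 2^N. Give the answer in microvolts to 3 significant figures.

Range = 6.5 − (-6.5) = 13 V.
6.02 N + 1.76 ≥ 93.8 gives N ≥ 15.289, so the minimum integer is 16.
LSB = 13 V / 2^16 = 198 µV.

198 µV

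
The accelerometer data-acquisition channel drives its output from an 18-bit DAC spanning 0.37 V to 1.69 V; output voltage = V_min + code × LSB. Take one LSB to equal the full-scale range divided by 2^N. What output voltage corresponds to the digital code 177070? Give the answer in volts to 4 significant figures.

Span: 1.69 V − (0.37 V) = 1.32 V. LSB = 1.32 V / 2^18.
V_out = V_min + code × LSB = 0.37 V + 177070 × 1.32 V / 262144
      = 0.37 + 0.891618 = 1.26162 V.

1.262 V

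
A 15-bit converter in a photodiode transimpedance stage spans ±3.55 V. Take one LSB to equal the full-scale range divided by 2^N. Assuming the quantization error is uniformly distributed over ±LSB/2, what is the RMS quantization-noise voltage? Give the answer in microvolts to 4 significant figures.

Range = 3.55 − (-3.55) = 7.1 V.
Step size = 7.1/32768 V = 216.675 µV.
For a uniform distribution on [−LSB/2, +LSB/2], V_rms = LSB/√12 = 216.675 µV/3.4641 = 62.55 µV.

62.55 µV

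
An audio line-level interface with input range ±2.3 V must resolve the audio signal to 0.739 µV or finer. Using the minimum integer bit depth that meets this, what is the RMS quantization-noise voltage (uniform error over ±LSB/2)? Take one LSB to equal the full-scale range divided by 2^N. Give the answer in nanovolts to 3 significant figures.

158 nV

Full-scale range = 2.3 V − (-2.3 V) = 4.6 V.
4.6 V / 0.739 µV = 6.225e6. Since 2^22 = 4194304 and 2^23 = 8388608, N = 23.
LSB = 4.6 V ÷ 2^23 = 4.6/8388608 V = 0.54836 µV.
V_rms = LSB/√12 = 158 nV.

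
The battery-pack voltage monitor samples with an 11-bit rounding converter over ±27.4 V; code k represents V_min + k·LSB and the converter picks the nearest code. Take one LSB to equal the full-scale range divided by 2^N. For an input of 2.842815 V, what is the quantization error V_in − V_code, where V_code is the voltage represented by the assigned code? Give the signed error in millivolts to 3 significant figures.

+6.49 mV

The full-scale span is 27.4 − (-27.4) = 54.8 V. LSB = 54.8 V / 2^11 ≈ 26.76 mV.
Position in LSBs: (2.842815 − (-27.4)) × 2048/54.8 = 1130.2424; rounding gives k = 1130.
V_code = V_min + k × range/2^11 = -27.4 + 1130 × 54.8/2048 = 2.836328125 V.
V_in − V_code = 2.842815 − (2.836328125) = +6.49 mV.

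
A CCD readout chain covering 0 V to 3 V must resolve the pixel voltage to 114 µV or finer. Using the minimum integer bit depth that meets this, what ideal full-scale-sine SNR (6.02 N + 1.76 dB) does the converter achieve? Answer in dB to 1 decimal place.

92.1 dB

V_FS = 3 V.
Levels needed ≥ 3/114 µV = 26320. 2^15 = 32768 suffices, so N_min = 15.
Ideal SNR at N = 15: 6.02·15 + 1.76 = 92.1 dB.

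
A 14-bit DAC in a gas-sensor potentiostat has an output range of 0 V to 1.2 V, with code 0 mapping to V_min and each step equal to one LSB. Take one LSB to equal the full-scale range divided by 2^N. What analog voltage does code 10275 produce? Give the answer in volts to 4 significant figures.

0.7526 V

Range is 1.2 V. LSB = 1.2 V / 2^14.
Output = V_min + (10275/16384) × range = 0 + 0.627136 × 1.2 V
      = 0 + 0.752563 = 0.752563 V.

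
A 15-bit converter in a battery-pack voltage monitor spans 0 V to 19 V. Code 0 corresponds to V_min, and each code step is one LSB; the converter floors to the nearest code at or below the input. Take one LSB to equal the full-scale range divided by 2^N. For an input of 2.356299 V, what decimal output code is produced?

Full-scale range = 19 V. LSB = 19 V / 2^15 ≈ 0.5798 mV.
code = ⌊(V_in − V_min)/LSB⌋ = ⌊(V_in − V_min) × 2^15 / range⌋
     = ⌊(2.356299 − (0)) × 32768 / 19⌋ = ⌊2.356299 × 32768/19⌋
     = ⌊4063.748⌋ = 4063.

4063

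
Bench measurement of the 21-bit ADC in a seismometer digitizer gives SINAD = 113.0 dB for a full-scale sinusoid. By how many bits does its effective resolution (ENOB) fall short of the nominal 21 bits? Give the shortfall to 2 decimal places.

2.52 bits

Effective bits = (113.0 − 1.76)/6.02 = 18.4784.
21 − 18.4784 = 2.52 bits below nominal.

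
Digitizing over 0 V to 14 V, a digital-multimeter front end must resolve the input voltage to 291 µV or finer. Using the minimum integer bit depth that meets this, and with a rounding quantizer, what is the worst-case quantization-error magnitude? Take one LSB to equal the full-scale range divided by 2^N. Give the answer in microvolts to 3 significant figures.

107 µV

Span = 14 V.
Levels needed ≥ 14/291 µV = 48110. 2^16 = 65536 suffices, so N_min = 16.
One LSB is 14 V / 65536 = 213.62 µV.
Half an LSB is 107 µV.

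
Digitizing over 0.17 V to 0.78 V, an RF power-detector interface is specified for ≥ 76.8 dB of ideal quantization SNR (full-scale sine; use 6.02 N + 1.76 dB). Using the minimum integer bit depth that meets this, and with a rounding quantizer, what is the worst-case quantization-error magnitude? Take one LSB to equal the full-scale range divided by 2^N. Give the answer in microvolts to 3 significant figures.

37.2 µV

Full-scale range = 0.78 V − (0.17 V) = 0.61 V.
6.02 N + 1.76 ≥ 76.8 gives N ≥ 12.465, so the minimum integer is 13.
Step size = 0.61/8192 V = 74.463 µV.
Max error for round-to-nearest is LSB/2 = 37.2 µV.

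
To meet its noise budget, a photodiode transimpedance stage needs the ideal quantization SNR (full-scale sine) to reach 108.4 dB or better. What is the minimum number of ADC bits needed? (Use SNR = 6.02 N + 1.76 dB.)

Required N = ⌈(108.4 − 1.76)/6.02⌉ = ⌈17.714⌉ = 18.

18 bits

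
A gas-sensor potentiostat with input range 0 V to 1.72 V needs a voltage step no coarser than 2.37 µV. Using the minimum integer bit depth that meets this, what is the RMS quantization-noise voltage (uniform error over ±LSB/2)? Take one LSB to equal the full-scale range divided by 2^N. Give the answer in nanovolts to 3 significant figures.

Span = 1.72 V.
1.72 V / 2.37 µV = 725700. Since 2^19 = 524288 and 2^20 = 1048576, N = 20.
LSB = 1.72 V ÷ 2^20 = 1.72/1048576 V = 1.6403 µV.
V_rms = LSB/√12 = 474 nV.

474 nV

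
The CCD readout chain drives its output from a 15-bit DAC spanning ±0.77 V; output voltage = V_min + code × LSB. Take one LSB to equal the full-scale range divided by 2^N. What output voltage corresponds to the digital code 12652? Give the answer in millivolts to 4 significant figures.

-175.4 mV

Span: 0.77 V − (-0.77 V) = 1.54 V. LSB = 1.54 V / 2^15.
Output = V_min + (12652/32768) × range = -0.77 + 0.386108 × 1.54 V
      = -0.77 + 0.594607 = -0.175393 V.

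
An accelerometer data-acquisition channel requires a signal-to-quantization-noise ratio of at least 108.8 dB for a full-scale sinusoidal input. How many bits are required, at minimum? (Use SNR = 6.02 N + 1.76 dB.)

Required N = ⌈(108.8 − 1.76)/6.02⌉ = ⌈17.781⌉ = 18.

18 bits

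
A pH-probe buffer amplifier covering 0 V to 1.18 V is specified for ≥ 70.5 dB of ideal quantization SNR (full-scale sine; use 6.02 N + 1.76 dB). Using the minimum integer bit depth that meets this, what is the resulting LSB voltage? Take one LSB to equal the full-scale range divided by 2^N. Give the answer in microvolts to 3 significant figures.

Range is 1.18 V.
6.02 N + 1.76 ≥ 70.5 gives N ≥ 11.419, so the minimum integer is 12.
LSB = 1.18 V / 2^12 = 288 µV.

288 µV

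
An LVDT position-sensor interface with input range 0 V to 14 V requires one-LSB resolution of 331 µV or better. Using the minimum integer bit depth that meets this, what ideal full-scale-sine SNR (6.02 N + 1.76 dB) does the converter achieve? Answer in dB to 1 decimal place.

Range is 14 V.
Required number of levels: 14/331 µV = 42296; smallest N with 2^N ≥ that is 16.
SNR = 6.02 × 16 + 1.76 = 98.08 dB.

98.1 dB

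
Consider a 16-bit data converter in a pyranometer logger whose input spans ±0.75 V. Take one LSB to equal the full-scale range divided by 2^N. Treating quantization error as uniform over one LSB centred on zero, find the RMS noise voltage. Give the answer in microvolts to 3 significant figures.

6.61 µV

Full-scale range = 0.75 V − (-0.75 V) = 1.5 V.
Step size = 1.5/65536 V = 22.888 µV.
σ_q = LSB/√12 = 22.888 µV/3.4641 = 6.61 µV.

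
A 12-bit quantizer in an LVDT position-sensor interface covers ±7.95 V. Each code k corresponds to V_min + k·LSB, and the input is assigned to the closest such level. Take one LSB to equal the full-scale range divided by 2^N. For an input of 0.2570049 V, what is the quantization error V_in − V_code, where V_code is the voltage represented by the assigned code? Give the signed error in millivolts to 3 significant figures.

+0.804 mV

Span: 7.95 V − (-7.95 V) = 15.9 V. LSB = 15.9 V / 2^12 ≈ 3.882 mV.
(0.2570049 − (-7.95)) / LSB = 8.2070049 × 4096/15.9 = 2114.2070. Nearest integer: k = 2114.
V_code = -7.95 + (2114/4096) × 15.9 = 0.2562011719 V.
e = 0.2570049 − (0.2562011719) = +0.804 mV.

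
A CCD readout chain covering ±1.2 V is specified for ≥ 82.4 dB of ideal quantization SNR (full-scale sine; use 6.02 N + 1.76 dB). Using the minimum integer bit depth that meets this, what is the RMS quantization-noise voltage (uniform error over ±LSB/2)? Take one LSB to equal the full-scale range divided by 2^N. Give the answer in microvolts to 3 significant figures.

The full-scale span is 1.2 − (-1.2) = 2.4 V.
6.02 N + 1.76 ≥ 82.4 gives N ≥ 13.395, so the minimum integer is 14.
LSB = 2.4 V ÷ 2^14 = 2.4/16384 V = 146.48 µV.
σ_q = LSB/√12 = 146.48 µV/3.4641 = 42.3 µV.

42.3 µV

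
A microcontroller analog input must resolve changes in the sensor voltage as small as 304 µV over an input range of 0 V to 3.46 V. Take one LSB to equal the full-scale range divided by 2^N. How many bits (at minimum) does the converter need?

14 bits

V_FS = 3.46 V.
Required number of levels: 3.46/304 µV = 11382; smallest N with 2^N ≥ that is 14.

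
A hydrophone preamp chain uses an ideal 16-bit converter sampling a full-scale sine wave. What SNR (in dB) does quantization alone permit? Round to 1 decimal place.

For an ideal N-bit converter with full-scale sine input, SNR = 6.02 N + 1.76 dB. SNR = 6.02 × 16 + 1.76 = 96.32 + 1.76 = 98.08 dB.

98.1 dB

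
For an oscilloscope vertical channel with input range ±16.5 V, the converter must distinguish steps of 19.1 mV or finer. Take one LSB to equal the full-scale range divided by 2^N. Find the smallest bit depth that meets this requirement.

Range = 16.5 − (-16.5) = 33 V.
Required number of levels: 33/19.1 mV = 1727.7; smallest N with 2^N ≥ that is 11.

11 bits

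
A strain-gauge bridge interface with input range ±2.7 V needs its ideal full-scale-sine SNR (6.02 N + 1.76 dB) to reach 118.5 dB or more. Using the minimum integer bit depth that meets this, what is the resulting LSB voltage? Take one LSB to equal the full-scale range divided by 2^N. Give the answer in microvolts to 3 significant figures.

The full-scale span is 2.7 − (-2.7) = 5.4 V.
Solving 6.02 N ≥ 118.5 − 1.76: N ≥ 19.392. Round up → N = 20.
LSB = 5.4 V / 2^20 = 5.15 µV.

5.15 µV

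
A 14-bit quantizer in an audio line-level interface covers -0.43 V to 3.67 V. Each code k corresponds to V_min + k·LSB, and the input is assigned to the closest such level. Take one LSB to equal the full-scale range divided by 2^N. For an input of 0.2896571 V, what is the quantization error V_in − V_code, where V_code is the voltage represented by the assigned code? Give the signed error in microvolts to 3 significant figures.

−45.0 µV

Span: 3.67 V − (-0.43 V) = 4.1 V. LSB = 4.1 V / 2^14 ≈ 250.2 µV.
Position in LSBs: (0.2896571 − (-0.43)) × 16384/4.1 = 2875.8200; rounding gives k = 2876.
V_code = -0.43 + (2876/16384) × 4.1 = 0.28970214844 V.
e = 0.2896571 − (0.28970214844) = −45.0 µV.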